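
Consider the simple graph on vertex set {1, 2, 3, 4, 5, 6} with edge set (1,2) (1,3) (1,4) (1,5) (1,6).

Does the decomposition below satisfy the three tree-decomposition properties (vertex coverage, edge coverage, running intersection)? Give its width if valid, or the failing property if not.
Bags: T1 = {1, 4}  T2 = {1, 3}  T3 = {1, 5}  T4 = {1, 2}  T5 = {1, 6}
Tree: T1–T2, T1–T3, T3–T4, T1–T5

Every vertex of G appears in some bag (union = {1, 2, 3, 4, 5, 6}); every edge is covered by a bag; and for each vertex v the set of bags containing v is connected in the bag tree. The decomposition is therefore valid. The largest bag has 2 vertices, so the width is 1.

Yes; width 1.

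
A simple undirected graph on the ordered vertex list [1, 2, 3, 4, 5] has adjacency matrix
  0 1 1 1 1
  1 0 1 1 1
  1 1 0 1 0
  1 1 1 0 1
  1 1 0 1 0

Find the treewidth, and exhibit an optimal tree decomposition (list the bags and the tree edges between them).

Each bag holds 4 vertices, so the decomposition has width 3, which upper-bounds the treewidth. Conversely, {1, 2, 3, 4} is a clique of size 4, and the vertices of any clique must share a bag in every tree decomposition; so some bag has ≥ 4 vertices and tw(G) ≥ 3. The upper and lower bounds meet at 3, so that is the treewidth.

Treewidth 3.
One optimal decomposition is:
Bags: B1 = {1, 2, 4, 5}  B2 = {1, 2, 3, 4}
Tree: B1–B2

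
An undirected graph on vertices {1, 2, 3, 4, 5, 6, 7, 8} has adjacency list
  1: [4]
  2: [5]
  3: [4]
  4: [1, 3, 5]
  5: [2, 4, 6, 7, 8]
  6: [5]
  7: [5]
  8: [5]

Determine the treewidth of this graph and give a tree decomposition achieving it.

Every bag has size at most 2, so the width is 2 − 1 = 1 and tw(G) ≤ 1. Since G has at least one edge (e.g. 5–6), it is not an edgeless graph, so tw(G) ≥ 1. The upper and lower bounds meet at 1, so that is the treewidth.

Treewidth 1.
One such decomposition:
Bags: B1 = {5, 6}  B2 = {5, 7}  B3 = {4, 5}  B4 = {5, 8}  B5 = {1, 4}  B6 = {3, 4}  B7 = {2, 5}
Tree: B1–B2, B2–B3, B3–B4, B3–B5, B3–B6, B4–B7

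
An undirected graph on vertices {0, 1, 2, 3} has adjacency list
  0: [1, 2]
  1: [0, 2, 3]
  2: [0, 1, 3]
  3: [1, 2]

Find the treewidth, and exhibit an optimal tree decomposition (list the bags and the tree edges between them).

Every bag has size at most 3, so the width is 3 − 1 = 2 and tw(G) ≤ 2. On the other hand G contains the 3-clique {0, 1, 2}. A clique must lie in a single bag of any decomposition, so no decomposition can have width below 2. The upper and lower bounds meet at 2, so that is the treewidth.

Treewidth 2.
One optimal decomposition is:
Bags: B1 = {1, 2, 3}  B2 = {0, 1, 2}
Tree: B1–B2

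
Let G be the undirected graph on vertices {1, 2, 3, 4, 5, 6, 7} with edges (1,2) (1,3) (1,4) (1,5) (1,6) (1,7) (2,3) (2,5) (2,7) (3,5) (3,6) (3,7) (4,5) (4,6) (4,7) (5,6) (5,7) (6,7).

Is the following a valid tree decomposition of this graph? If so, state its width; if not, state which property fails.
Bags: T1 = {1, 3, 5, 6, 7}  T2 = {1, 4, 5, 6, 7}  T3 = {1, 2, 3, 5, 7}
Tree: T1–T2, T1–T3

Every vertex of G appears in some bag (union = {1, 2, 3, 4, 5, 6, 7}); every edge is covered by a bag; and for each vertex v the set of bags containing v is connected in the bag tree. The decomposition is therefore valid. The largest bag has 5 vertices, so the width is 4.

Yes; width 4.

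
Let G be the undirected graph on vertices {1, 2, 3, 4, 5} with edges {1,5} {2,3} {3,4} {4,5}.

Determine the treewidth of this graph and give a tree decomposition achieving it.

Each bag holds 2 vertices, so the decomposition has width 1, which upper-bounds the treewidth. G has an edge, so its treewidth is at least 1. Combining the bounds, tw(G) = 1.

Treewidth 1.
One optimal decomposition is:
Bags: B1 = {1, 5}  B2 = {4, 5}  B3 = {3, 4}  B4 = {2, 3}
Tree: B1–B2, B2–B3, B3–B4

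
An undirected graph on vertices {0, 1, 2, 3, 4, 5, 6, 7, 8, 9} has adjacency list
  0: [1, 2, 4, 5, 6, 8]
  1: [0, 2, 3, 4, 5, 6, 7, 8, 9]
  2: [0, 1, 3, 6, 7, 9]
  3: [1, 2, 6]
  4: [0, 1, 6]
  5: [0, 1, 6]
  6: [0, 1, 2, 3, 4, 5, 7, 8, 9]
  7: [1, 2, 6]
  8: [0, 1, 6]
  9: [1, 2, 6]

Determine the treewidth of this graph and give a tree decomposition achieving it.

Treewidth 3.
One such decomposition:
Bags: B1 = {0, 1, 5, 6}  B2 = {0, 1, 2, 6}  B3 = {0, 1, 6, 8}  B4 = {1, 2, 6, 7}  B5 = {1, 2, 6, 9}  B6 = {0, 1, 4, 6}  B7 = {1, 2, 3, 6}
Tree: B1–B2, B2–B3, B2–B4, B2–B5, B3–B6, B5–B7

Every bag has size at most 4, so the width is 4 − 1 = 3 and tw(G) ≤ 3. For the lower bound, the 4 vertices {0, 1, 6, 8} are pairwise adjacent, and any tree decomposition puts a clique entirely inside one bag — forcing width ≥ 3. The upper and lower bounds meet at 3, so that is the treewidth.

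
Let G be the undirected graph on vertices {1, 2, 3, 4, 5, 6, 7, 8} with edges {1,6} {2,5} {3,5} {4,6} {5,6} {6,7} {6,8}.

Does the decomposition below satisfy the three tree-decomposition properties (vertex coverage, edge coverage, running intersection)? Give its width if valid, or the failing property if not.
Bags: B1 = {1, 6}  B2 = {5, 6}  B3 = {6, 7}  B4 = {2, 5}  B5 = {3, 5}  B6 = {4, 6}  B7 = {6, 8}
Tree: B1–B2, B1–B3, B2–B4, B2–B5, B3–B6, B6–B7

Every vertex of G appears in some bag (union = {1, 2, 3, 4, 5, 6, 7, 8}); every edge is covered by a bag; and for each vertex v the set of bags containing v is connected in the bag tree. The decomposition is therefore valid. The largest bag has 2 vertices, so the width is 1.

Yes; width 1.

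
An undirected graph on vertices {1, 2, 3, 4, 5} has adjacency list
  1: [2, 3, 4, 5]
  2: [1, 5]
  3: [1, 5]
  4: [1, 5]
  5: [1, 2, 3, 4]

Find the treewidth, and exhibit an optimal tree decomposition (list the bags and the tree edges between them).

Each bag holds 3 vertices, so the decomposition has width 2, which upper-bounds the treewidth. On the other hand G contains the 3-clique {1, 2, 5}. A clique must lie in a single bag of any decomposition, so no decomposition can have width below 2. Hence tw(G) = 2 exactly.

Treewidth 2.
One optimal decomposition is:
Bags: B1 = {1, 4, 5}  B2 = {1, 2, 5}  B3 = {1, 3, 5}
Tree: B1–B2, B1–B3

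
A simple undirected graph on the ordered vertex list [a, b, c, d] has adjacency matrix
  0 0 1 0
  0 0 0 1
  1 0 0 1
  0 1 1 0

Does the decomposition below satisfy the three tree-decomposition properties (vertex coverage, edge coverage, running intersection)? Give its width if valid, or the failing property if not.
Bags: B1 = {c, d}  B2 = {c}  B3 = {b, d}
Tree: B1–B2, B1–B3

No — vertex a appears in no bag.

A tree decomposition must satisfy three properties: every vertex lies in some bag; for every edge, both endpoints lie together in some bag; and for every vertex, the bags containing it form a connected subtree. Here vertex a appears in no bag, so the decomposition is invalid.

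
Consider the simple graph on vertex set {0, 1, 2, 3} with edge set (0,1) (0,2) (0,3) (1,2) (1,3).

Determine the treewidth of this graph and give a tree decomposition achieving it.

Treewidth 2.
One optimal decomposition is:
Bags: B1 = {0, 1, 2}  B2 = {0, 1, 3}
Tree: B1–B2

The largest bag has 3 vertices, giving width 2; this decomposition certifies tw(G) ≤ 2. On the other hand G contains the 3-clique {0, 1, 2}. A clique must lie in a single bag of any decomposition, so no decomposition can have width below 2. Therefore the treewidth is 2.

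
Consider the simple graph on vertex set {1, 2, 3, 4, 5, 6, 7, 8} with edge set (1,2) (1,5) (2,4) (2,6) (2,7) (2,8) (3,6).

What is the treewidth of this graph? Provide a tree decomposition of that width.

The largest bag has 2 vertices, giving width 1; this decomposition certifies tw(G) ≤ 1. G has an edge, so its treewidth is at least 1. Combining the bounds, tw(G) = 1.

Treewidth 1.
One optimal decomposition is:
Bags: B1 = {2, 6}  B2 = {2, 7}  B3 = {1, 2}  B4 = {2, 8}  B5 = {3, 6}  B6 = {1, 5}  B7 = {2, 4}
Tree: B1–B2, B1–B3, B1–B4, B1–B5, B3–B6, B3–B7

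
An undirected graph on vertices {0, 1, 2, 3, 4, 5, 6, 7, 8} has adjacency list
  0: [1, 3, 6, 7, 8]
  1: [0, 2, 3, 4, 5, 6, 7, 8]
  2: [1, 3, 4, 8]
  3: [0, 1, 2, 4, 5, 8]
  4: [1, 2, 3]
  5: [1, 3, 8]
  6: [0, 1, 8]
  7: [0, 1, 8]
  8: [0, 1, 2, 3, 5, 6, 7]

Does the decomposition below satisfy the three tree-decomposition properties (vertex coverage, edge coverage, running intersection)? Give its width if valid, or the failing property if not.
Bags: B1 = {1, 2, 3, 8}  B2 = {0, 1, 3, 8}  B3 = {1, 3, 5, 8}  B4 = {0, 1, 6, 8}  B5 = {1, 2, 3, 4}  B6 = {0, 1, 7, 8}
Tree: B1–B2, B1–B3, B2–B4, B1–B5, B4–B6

Yes; width 3.

Vertex coverage: the bags together contain {0, 1, 2, 3, 4, 5, 6, 7, 8}, the full vertex set. Edge coverage: each edge of G has both endpoints in at least one bag. Running intersection: for every vertex, the bags containing it form a connected subtree. All three properties hold, so this is a valid tree decomposition of width max|bag| − 1 = 3, and hence tw(G) ≤ 3.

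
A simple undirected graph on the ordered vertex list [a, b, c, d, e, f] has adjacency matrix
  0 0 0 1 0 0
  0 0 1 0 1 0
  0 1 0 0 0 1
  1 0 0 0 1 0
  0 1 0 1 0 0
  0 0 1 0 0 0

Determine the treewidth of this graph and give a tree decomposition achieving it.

Treewidth 1.
One such decomposition:
Bags: B1 = {a, d}  B2 = {d, e}  B3 = {b, e}  B4 = {b, c}  B5 = {c, f}
Tree: B1–B2, B2–B3, B3–B4, B4–B5

The largest bag has 2 vertices, giving width 1; this decomposition certifies tw(G) ≤ 1. G has an edge, so its treewidth is at least 1. The upper and lower bounds meet at 1, so that is the treewidth.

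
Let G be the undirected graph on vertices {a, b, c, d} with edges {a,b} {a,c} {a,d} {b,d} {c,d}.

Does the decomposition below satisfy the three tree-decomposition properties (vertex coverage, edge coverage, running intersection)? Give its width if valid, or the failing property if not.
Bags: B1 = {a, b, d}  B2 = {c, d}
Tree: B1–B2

No — edge (a,c) lies in no bag.

A tree decomposition must satisfy three properties: every vertex lies in some bag; for every edge, both endpoints lie together in some bag; and for every vertex, the bags containing it form a connected subtree. Here edge (a,c) lies in no bag, so the decomposition is invalid.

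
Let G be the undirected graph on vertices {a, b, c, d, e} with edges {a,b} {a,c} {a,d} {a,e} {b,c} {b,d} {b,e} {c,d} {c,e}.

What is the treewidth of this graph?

A width-3 tree decomposition is:
Bags: B1 = {a, b, c, e}  B2 = {a, b, c, d}
Tree: B1–B2
The largest bag has 4 vertices, giving width 3; this decomposition certifies tw(G) ≤ 3. For the lower bound, the 4 vertices {a, b, c, d} are pairwise adjacent, and any tree decomposition puts a clique entirely inside one bag — forcing width ≥ 3. The upper and lower bounds meet at 3, so that is the treewidth.

3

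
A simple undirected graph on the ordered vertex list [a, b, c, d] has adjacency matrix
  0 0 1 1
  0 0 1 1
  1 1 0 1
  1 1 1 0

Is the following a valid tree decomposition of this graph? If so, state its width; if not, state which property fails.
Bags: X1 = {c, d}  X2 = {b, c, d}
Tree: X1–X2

No — vertex a appears in no bag.

A tree decomposition must satisfy three properties: every vertex lies in some bag; for every edge, both endpoints lie together in some bag; and for every vertex, the bags containing it form a connected subtree. Here vertex a appears in no bag, so the decomposition is invalid.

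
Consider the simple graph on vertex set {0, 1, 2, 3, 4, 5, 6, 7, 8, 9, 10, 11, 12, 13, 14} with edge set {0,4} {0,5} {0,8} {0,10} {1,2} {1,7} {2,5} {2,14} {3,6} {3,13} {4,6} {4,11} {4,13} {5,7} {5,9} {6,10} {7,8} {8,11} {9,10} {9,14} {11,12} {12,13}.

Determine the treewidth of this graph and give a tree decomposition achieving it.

The largest bag has 4 vertices, giving width 3; this decomposition certifies tw(G) ≤ 3. For the lower bound: the 4 vertex sets {1,2,14}, {7}, {5}, {0,8,9,10} are disjoint, each induces a connected subgraph, and every pair is joined by at least one edge of G. Contracting each set to a single vertex therefore yields K_{4} as a minor, and since treewidth is minor-monotone, tw(G) ≥ tw(K_{4}) = 3. Hence tw(G) = 3 exactly.

Treewidth 3.
One such decomposition:
Bags: B1 = {1, 2, 7, 14}  B2 = {2, 5, 7, 14}  B3 = {5, 7, 9, 14}  B4 = {5, 7, 8, 9}  B5 = {0, 5, 8, 9}  B6 = {0, 8, 9, 10}  B7 = {0, 8, 10, 11}  B8 = {0, 4, 10, 11}  B9 = {4, 6, 10, 11}  B10 = {4, 6, 11, 12}  B11 = {4, 6, 12, 13}  B12 = {3, 6, 12, 13}
Tree: B1–B2, B2–B3, B3–B4, B4–B5, B5–B6, B6–B7, B7–B8, B8–B9, B9–B10, B10–B11, B11–B12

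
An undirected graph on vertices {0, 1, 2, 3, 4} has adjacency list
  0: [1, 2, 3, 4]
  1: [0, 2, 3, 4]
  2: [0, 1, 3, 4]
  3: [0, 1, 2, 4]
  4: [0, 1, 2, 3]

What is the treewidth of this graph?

4

A width-4 tree decomposition is:
Bags: B1 = {0, 1, 2, 3, 4}
Tree: (single bag)
A single bag containing all 5 vertices is trivially a valid decomposition of width 4. For the lower bound, the 5 vertices {0, 1, 2, 3, 4} are pairwise adjacent, and any tree decomposition puts a clique entirely inside one bag — forcing width ≥ 4. Therefore the treewidth is 4.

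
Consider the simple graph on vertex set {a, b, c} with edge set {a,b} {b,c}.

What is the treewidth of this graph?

1

A width-1 tree decomposition is:
Bags: B1 = {a, b}  B2 = {b, c}
Tree: B1–B2
The largest bag has 2 vertices, giving width 1; this decomposition certifies tw(G) ≤ 1. Since G has at least one edge (e.g. a–b), it is not an edgeless graph, so tw(G) ≥ 1. Therefore the treewidth is 1.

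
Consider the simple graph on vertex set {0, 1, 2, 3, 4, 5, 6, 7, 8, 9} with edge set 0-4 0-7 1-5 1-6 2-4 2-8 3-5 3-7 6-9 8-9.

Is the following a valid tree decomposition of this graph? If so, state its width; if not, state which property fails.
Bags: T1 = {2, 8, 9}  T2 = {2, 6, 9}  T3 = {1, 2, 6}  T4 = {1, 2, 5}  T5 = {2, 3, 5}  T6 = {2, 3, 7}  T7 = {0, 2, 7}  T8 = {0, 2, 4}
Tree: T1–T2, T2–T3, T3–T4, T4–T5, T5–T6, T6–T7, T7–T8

Checking the three conditions: (i) the bags cover all of {0, 1, 2, 3, 4, 5, 6, 7, 8, 9}; (ii) for each edge, some bag contains both endpoints; (iii) the bags containing any fixed vertex form a subtree. All hold, so the decomposition is valid with width 3 − 1 = 2.

Yes; width 2.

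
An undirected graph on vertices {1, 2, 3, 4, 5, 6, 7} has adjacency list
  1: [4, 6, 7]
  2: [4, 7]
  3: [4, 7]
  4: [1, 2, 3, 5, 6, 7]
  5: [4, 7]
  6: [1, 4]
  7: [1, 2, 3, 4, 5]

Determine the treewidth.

2

A width-2 tree decomposition is:
Bags: B1 = {1, 4, 7}  B2 = {1, 4, 6}  B3 = {3, 4, 7}  B4 = {4, 5, 7}  B5 = {2, 4, 7}
Tree: B1–B2, B1–B3, B3–B4, B4–B5
Each bag holds 3 vertices, so the decomposition has width 2, which upper-bounds the treewidth. For the lower bound, the 3 vertices {1, 4, 6} are pairwise adjacent, and any tree decomposition puts a clique entirely inside one bag — forcing width ≥ 2. The upper and lower bounds meet at 2, so that is the treewidth.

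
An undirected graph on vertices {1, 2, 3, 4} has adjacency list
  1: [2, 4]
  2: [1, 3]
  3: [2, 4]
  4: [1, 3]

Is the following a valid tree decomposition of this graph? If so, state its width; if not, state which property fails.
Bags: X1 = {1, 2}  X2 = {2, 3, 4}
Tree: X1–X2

A tree decomposition must satisfy three properties: every vertex lies in some bag; for every edge, both endpoints lie together in some bag; and for every vertex, the bags containing it form a connected subtree. Here edge (4,1) lies in no bag, so the decomposition is invalid.

No — edge (4,1) lies in no bag.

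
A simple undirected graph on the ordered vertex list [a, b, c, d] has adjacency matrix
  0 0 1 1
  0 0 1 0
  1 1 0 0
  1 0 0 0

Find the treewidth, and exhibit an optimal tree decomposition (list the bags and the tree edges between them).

Each bag holds 2 vertices, so the decomposition has width 1, which upper-bounds the treewidth. Since G has at least one edge (e.g. b–c), it is not an edgeless graph, so tw(G) ≥ 1. Combining the bounds, tw(G) = 1.

Treewidth 1.
One such decomposition:
Bags: B1 = {b, c}  B2 = {a, c}  B3 = {a, d}
Tree: B1–B2, B2–B3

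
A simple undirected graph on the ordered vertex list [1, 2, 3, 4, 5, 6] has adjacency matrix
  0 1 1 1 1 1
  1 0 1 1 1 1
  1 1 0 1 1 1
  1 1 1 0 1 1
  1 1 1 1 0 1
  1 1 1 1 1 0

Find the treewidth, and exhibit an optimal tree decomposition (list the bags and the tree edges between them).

Treewidth 5.
One optimal decomposition is:
Bags: B1 = {1, 2, 3, 4, 5, 6}
Tree: (single bag)

With just one bag of size 6, the width is 6 − 1 = 5, so tw(G) ≤ 5. Conversely, {1, 2, 3, 4, 5, 6} is a clique of size 6, and the vertices of any clique must share a bag in every tree decomposition; so some bag has ≥ 6 vertices and tw(G) ≥ 5. Combining the bounds, tw(G) = 5.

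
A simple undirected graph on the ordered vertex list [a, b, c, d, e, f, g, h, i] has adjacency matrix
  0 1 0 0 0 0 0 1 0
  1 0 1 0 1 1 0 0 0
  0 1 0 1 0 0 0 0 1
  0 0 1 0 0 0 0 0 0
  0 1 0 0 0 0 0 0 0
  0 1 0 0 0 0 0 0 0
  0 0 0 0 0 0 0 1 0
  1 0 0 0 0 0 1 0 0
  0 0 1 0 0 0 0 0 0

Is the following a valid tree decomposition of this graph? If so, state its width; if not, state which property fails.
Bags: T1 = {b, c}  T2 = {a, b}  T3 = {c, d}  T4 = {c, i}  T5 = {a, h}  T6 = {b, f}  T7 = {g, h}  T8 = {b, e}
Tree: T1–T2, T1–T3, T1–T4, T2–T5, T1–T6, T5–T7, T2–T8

Checking the three conditions: (i) the bags cover all of {a, b, c, d, e, f, g, h, i}; (ii) for each edge, some bag contains both endpoints; (iii) the bags containing any fixed vertex form a subtree. All hold, so the decomposition is valid with width 2 − 1 = 1.

Yes; width 1.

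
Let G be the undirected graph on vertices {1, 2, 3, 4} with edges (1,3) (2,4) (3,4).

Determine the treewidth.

A width-1 tree decomposition is:
Bags: B1 = {2, 4}  B2 = {3, 4}  B3 = {1, 3}
Tree: B1–B2, B2–B3
Each bag holds 2 vertices, so the decomposition has width 1, which upper-bounds the treewidth. Since G has at least one edge (e.g. 2–4), it is not an edgeless graph, so tw(G) ≥ 1. Hence tw(G) = 1 exactly.

1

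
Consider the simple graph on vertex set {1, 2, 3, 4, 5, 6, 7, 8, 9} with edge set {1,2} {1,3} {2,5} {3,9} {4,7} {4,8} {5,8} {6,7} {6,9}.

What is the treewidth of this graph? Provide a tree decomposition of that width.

Every bag has size at most 3, so the width is 3 − 1 = 2 and tw(G) ≤ 2. Since 5–2–1–3–9–6–7–4–8–5 is a cycle in G, G is not acyclic. Forests are exactly the graphs of treewidth ≤ 1, so tw(G) ≥ 2. The upper and lower bounds meet at 2, so that is the treewidth.

Treewidth 2.
Bags: B1 = {1, 2, 5}  B2 = {1, 3, 5}  B3 = {3, 5, 9}  B4 = {5, 6, 9}  B5 = {5, 6, 7}  B6 = {4, 5, 7}  B7 = {4, 5, 8}
Tree: B1–B2, B2–B3, B3–B4, B4–B5, B5–B6, B6–B7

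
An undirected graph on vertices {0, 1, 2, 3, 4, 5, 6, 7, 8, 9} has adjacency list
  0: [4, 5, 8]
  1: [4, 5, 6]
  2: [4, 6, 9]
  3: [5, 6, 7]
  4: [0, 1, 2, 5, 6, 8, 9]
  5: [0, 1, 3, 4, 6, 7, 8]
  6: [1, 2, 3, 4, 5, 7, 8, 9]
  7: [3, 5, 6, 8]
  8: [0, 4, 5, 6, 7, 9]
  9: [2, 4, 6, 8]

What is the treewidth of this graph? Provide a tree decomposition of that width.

Treewidth 3.
One such decomposition:
Bags: B1 = {1, 4, 5, 6}  B2 = {4, 5, 6, 8}  B3 = {5, 6, 7, 8}  B4 = {4, 6, 8, 9}  B5 = {2, 4, 6, 9}  B6 = {0, 4, 5, 8}  B7 = {3, 5, 6, 7}
Tree: B1–B2, B2–B3, B2–B4, B4–B5, B2–B6, B3–B7

The largest bag has 4 vertices, giving width 3; this decomposition certifies tw(G) ≤ 3. For the lower bound, the 4 vertices {0, 4, 5, 8} are pairwise adjacent, and any tree decomposition puts a clique entirely inside one bag — forcing width ≥ 3. The upper and lower bounds meet at 3, so that is the treewidth.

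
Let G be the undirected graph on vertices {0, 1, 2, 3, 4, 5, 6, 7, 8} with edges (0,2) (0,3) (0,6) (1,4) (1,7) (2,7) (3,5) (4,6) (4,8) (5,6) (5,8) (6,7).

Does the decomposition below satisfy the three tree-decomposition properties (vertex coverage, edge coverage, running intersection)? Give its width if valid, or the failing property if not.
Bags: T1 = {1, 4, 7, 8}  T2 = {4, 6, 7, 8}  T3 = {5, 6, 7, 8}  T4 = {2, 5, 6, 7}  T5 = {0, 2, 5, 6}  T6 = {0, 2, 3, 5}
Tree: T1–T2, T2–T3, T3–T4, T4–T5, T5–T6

Yes; width 3.

Every vertex of G appears in some bag (union = {0, 1, 2, 3, 4, 5, 6, 7, 8}); every edge is covered by a bag; and for each vertex v the set of bags containing v is connected in the bag tree. The decomposition is therefore valid. The largest bag has 4 vertices, so the width is 3.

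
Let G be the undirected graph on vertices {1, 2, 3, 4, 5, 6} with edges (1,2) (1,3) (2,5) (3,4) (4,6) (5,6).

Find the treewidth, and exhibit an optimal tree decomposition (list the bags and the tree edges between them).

Treewidth 2.
Bags: B1 = {3, 4, 6}  B2 = {1, 3, 6}  B3 = {1, 2, 6}  B4 = {2, 5, 6}
Tree: B1–B2, B2–B3, B3–B4

Each bag holds 3 vertices, so the decomposition has width 2, which upper-bounds the treewidth. For the lower bound, G contains the cycle 6–4–3–1–2–5–6, so G is not a forest; only forests have treewidth ≤ 1, hence tw(G) ≥ 2. The upper and lower bounds meet at 2, so that is the treewidth.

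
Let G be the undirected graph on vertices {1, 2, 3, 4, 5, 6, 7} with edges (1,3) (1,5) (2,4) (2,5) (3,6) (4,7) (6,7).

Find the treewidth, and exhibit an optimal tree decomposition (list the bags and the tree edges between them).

The largest bag has 3 vertices, giving width 2; this decomposition certifies tw(G) ≤ 2. The edges 2–4–7–6–3–1–5–2 form a cycle, so G is not a tree and its treewidth is at least 2. The upper and lower bounds meet at 2, so that is the treewidth.

Treewidth 2.
One optimal decomposition is:
Bags: B1 = {2, 4, 7}  B2 = {2, 6, 7}  B3 = {2, 3, 6}  B4 = {1, 2, 3}  B5 = {1, 2, 5}
Tree: B1–B2, B2–B3, B3–B4, B4–B5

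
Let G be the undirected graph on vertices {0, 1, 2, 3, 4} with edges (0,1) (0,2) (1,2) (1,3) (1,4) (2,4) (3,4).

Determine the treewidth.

A width-2 tree decomposition is:
Bags: B1 = {1, 2, 4}  B2 = {1, 3, 4}  B3 = {0, 1, 2}
Tree: B1–B2, B1–B3
Each bag holds 3 vertices, so the decomposition has width 2, which upper-bounds the treewidth. Conversely, {0, 1, 2} is a clique of size 3, and the vertices of any clique must share a bag in every tree decomposition; so some bag has ≥ 3 vertices and tw(G) ≥ 2. The upper and lower bounds meet at 2, so that is the treewidth.

2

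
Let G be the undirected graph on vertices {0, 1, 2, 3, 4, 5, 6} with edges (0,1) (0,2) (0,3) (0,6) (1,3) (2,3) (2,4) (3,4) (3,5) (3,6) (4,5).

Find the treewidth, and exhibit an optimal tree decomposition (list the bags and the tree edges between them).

Treewidth 2.
One such decomposition:
Bags: B1 = {0, 2, 3}  B2 = {0, 3, 6}  B3 = {2, 3, 4}  B4 = {3, 4, 5}  B5 = {0, 1, 3}
Tree: B1–B2, B1–B3, B3–B4, B2–B5

Every bag has size at most 3, so the width is 3 − 1 = 2 and tw(G) ≤ 2. For the lower bound, the 3 vertices {0, 1, 3} are pairwise adjacent, and any tree decomposition puts a clique entirely inside one bag — forcing width ≥ 2. The upper and lower bounds meet at 2, so that is the treewidth.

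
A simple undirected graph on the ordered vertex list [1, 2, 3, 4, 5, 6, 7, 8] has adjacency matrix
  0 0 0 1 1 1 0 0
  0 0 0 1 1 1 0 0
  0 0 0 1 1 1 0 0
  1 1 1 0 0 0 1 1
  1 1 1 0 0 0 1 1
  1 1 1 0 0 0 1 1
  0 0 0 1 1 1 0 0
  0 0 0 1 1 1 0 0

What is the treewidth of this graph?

A width-3 tree decomposition is:
Bags: B1 = {4, 5, 6, 8}  B2 = {4, 5, 6, 7}  B3 = {1, 4, 5, 6}  B4 = {2, 4, 5, 6}  B5 = {3, 4, 5, 6}
Tree: B1–B2, B2–B3, B3–B4, B4–B5
Each bag holds 4 vertices, so the decomposition has width 3, which upper-bounds the treewidth. For the lower bound: the 4 vertex sets {6,8}, {5,7}, {4}, {1} are disjoint, each induces a connected subgraph, and every pair is joined by at least one edge of G. Contracting each set to a single vertex therefore yields K_{4} as a minor, and since treewidth is minor-monotone, tw(G) ≥ tw(K_{4}) = 3. The upper and lower bounds meet at 3, so that is the treewidth.

3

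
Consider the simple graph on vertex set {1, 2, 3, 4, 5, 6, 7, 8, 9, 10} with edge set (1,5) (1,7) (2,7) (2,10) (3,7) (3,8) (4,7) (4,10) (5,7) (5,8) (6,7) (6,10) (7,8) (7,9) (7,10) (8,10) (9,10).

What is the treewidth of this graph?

A width-2 tree decomposition is:
Bags: B1 = {7, 8, 10}  B2 = {6, 7, 10}  B3 = {4, 7, 10}  B4 = {5, 7, 8}  B5 = {3, 7, 8}  B6 = {2, 7, 10}  B7 = {7, 9, 10}  B8 = {1, 5, 7}
Tree: B1–B2, B2–B3, B1–B4, B4–B5, B1–B6, B2–B7, B4–B8
The largest bag has 3 vertices, giving width 2; this decomposition certifies tw(G) ≤ 2. Conversely, {1, 5, 7} is a clique of size 3, and the vertices of any clique must share a bag in every tree decomposition; so some bag has ≥ 3 vertices and tw(G) ≥ 2. The upper and lower bounds meet at 2, so that is the treewidth.

2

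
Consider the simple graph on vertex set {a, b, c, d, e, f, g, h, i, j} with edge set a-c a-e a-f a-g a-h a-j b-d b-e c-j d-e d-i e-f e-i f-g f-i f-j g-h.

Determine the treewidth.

A width-2 tree decomposition is:
Bags: B1 = {a, f, g}  B2 = {a, f, j}  B3 = {a, e, f}  B4 = {e, f, i}  B5 = {d, e, i}  B6 = {a, g, h}  B7 = {b, d, e}  B8 = {a, c, j}
Tree: B1–B2, B1–B3, B3–B4, B4–B5, B1–B6, B5–B7, B2–B8
Each bag holds 3 vertices, so the decomposition has width 2, which upper-bounds the treewidth. Conversely, {b, d, e} is a clique of size 3, and the vertices of any clique must share a bag in every tree decomposition; so some bag has ≥ 3 vertices and tw(G) ≥ 2. The upper and lower bounds meet at 2, so that is the treewidth.

2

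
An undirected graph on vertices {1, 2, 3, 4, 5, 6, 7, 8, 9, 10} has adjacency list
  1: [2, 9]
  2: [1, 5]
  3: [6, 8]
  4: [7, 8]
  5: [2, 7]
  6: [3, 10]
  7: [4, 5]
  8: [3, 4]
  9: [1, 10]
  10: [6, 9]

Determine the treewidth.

A width-2 tree decomposition is:
Bags: B1 = {1, 2, 5}  B2 = {1, 5, 9}  B3 = {5, 9, 10}  B4 = {5, 6, 10}  B5 = {3, 5, 6}  B6 = {3, 5, 8}  B7 = {4, 5, 8}  B8 = {4, 5, 7}
Tree: B1–B2, B2–B3, B3–B4, B4–B5, B5–B6, B6–B7, B7–B8
Each bag holds 3 vertices, so the decomposition has width 2, which upper-bounds the treewidth. For the lower bound, G contains the cycle 5–2–1–9–10–6–3–8–4–7–5, so G is not a forest; only forests have treewidth ≤ 1, hence tw(G) ≥ 2. Combining the bounds, tw(G) = 2.

2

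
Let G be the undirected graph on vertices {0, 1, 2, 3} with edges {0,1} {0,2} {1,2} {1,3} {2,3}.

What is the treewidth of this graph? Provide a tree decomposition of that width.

Treewidth 2.
One such decomposition:
Bags: B1 = {0, 1, 2}  B2 = {1, 2, 3}
Tree: B1–B2

Each bag holds 3 vertices, so the decomposition has width 2, which upper-bounds the treewidth. For the lower bound, the 3 vertices {0, 1, 2} are pairwise adjacent, and any tree decomposition puts a clique entirely inside one bag — forcing width ≥ 2. Hence tw(G) = 2 exactly.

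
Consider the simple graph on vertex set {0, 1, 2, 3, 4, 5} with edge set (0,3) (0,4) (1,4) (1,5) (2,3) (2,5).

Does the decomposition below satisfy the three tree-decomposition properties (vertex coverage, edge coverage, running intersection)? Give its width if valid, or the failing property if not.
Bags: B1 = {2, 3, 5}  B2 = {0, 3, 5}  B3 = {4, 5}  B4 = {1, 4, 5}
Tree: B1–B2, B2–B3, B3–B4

A tree decomposition must satisfy three properties: every vertex lies in some bag; for every edge, both endpoints lie together in some bag; and for every vertex, the bags containing it form a connected subtree. Here edge (0,4) lies in no bag, so the decomposition is invalid.

No — edge (0,4) lies in no bag.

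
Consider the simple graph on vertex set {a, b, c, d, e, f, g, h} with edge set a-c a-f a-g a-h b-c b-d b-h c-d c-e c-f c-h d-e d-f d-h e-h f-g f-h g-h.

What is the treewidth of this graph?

3

A width-3 tree decomposition is:
Bags: B1 = {a, f, g, h}  B2 = {a, c, f, h}  B3 = {c, d, f, h}  B4 = {c, d, e, h}  B5 = {b, c, d, h}
Tree: B1–B2, B2–B3, B3–B4, B3–B5
The largest bag has 4 vertices, giving width 3; this decomposition certifies tw(G) ≤ 3. Conversely, {a, f, g, h} is a clique of size 4, and the vertices of any clique must share a bag in every tree decomposition; so some bag has ≥ 4 vertices and tw(G) ≥ 3. Therefore the treewidth is 3.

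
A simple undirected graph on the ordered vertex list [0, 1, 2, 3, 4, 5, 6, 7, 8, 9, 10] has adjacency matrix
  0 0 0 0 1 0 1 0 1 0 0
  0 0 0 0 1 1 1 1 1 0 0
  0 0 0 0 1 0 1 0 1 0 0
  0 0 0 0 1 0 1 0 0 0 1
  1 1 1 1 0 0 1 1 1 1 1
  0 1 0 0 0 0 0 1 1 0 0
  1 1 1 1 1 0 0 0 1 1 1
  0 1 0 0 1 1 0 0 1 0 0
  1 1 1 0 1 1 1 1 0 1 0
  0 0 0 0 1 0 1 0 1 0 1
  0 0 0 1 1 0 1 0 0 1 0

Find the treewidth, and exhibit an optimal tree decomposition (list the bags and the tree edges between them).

The largest bag has 4 vertices, giving width 3; this decomposition certifies tw(G) ≤ 3. For the lower bound, the 4 vertices {0, 4, 6, 8} are pairwise adjacent, and any tree decomposition puts a clique entirely inside one bag — forcing width ≥ 3. Hence tw(G) = 3 exactly.

Treewidth 3.
One optimal decomposition is:
Bags: B1 = {4, 6, 8, 9}  B2 = {1, 4, 6, 8}  B3 = {4, 6, 9, 10}  B4 = {2, 4, 6, 8}  B5 = {3, 4, 6, 10}  B6 = {1, 4, 7, 8}  B7 = {1, 5, 7, 8}  B8 = {0, 4, 6, 8}
Tree: B1–B2, B1–B3, B2–B4, B3–B5, B2–B6, B6–B7, B1–B8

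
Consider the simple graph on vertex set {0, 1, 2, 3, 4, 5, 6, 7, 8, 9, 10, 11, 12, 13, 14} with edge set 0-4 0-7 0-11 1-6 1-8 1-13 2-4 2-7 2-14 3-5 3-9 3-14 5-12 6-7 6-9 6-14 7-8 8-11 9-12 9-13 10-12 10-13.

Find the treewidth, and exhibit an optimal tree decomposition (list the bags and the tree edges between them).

The largest bag has 4 vertices, giving width 3; this decomposition certifies tw(G) ≤ 3. For the lower bound: the 4 vertex sets {5,10,12}, {3}, {9}, {1,6,13,14} are disjoint, each induces a connected subgraph, and every pair is joined by at least one edge of G. Contracting each set to a single vertex therefore yields K_{4} as a minor, and since treewidth is minor-monotone, tw(G) ≥ tw(K_{4}) = 3. Therefore the treewidth is 3.

Treewidth 3.
One optimal decomposition is:
Bags: B1 = {3, 5, 10, 12}  B2 = {3, 9, 10, 12}  B3 = {3, 9, 10, 13}  B4 = {3, 9, 13, 14}  B5 = {6, 9, 13, 14}  B6 = {1, 6, 13, 14}  B7 = {1, 2, 6, 14}  B8 = {1, 2, 6, 7}  B9 = {1, 2, 7, 8}  B10 = {2, 4, 7, 8}  B11 = {0, 4, 7, 8}  B12 = {0, 4, 8, 11}
Tree: B1–B2, B2–B3, B3–B4, B4–B5, B5–B6, B6–B7, B7–B8, B8–B9, B9–B10, B10–B11, B11–B12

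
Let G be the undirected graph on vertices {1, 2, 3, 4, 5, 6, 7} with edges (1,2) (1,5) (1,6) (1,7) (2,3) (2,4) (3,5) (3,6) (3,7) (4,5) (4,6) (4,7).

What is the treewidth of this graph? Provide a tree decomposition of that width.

Every bag has size at most 4, so the width is 4 − 1 = 3 and tw(G) ≤ 3. For the lower bound: the 4 vertex sets {4,5}, {3,6}, {1}, {7} are disjoint, each induces a connected subgraph, and every pair is joined by at least one edge of G. Contracting each set to a single vertex therefore yields K_{4} as a minor, and since treewidth is minor-monotone, tw(G) ≥ tw(K_{4}) = 3. Combining the bounds, tw(G) = 3.

Treewidth 3.
One optimal decomposition is:
Bags: B1 = {1, 3, 4, 5}  B2 = {1, 3, 4, 6}  B3 = {1, 3, 4, 7}  B4 = {1, 2, 3, 4}
Tree: B1–B2, B2–B3, B3–B4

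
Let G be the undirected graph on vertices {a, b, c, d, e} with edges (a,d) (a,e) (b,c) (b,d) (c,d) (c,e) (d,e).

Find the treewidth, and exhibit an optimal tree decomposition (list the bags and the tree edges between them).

Each bag holds 3 vertices, so the decomposition has width 2, which upper-bounds the treewidth. For the lower bound, the 3 vertices {c, d, e} are pairwise adjacent, and any tree decomposition puts a clique entirely inside one bag — forcing width ≥ 2. The upper and lower bounds meet at 2, so that is the treewidth.

Treewidth 2.
Bags: B1 = {c, d, e}  B2 = {a, d, e}  B3 = {b, c, d}
Tree: B1–B2, B1–B3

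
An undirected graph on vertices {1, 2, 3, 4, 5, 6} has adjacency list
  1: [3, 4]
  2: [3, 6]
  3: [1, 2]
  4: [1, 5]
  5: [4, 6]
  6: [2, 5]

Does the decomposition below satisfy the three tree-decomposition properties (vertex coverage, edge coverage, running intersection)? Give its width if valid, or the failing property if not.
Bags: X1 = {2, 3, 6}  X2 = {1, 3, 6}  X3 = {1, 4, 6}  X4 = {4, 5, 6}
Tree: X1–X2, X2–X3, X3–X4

Yes; width 2.

Checking the three conditions: (i) the bags cover all of {1, 2, 3, 4, 5, 6}; (ii) for each edge, some bag contains both endpoints; (iii) the bags containing any fixed vertex form a subtree. All hold, so the decomposition is valid with width 3 − 1 = 2.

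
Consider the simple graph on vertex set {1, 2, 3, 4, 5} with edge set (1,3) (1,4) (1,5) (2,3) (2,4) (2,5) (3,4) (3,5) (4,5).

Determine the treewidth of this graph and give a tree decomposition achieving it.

Every bag has size at most 4, so the width is 4 − 1 = 3 and tw(G) ≤ 3. On the other hand G contains the 4-clique {1, 3, 4, 5}. A clique must lie in a single bag of any decomposition, so no decomposition can have width below 3. Therefore the treewidth is 3.

Treewidth 3.
One such decomposition:
Bags: B1 = {1, 3, 4, 5}  B2 = {2, 3, 4, 5}
Tree: B1–B2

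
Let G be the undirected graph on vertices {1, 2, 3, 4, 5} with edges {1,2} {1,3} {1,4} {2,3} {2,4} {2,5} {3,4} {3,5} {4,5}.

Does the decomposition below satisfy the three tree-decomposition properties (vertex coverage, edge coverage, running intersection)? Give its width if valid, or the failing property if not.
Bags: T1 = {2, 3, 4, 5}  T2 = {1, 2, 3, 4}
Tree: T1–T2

Yes; width 3.

Checking the three conditions: (i) the bags cover all of {1, 2, 3, 4, 5}; (ii) for each edge, some bag contains both endpoints; (iii) the bags containing any fixed vertex form a subtree. All hold, so the decomposition is valid with width 4 − 1 = 3.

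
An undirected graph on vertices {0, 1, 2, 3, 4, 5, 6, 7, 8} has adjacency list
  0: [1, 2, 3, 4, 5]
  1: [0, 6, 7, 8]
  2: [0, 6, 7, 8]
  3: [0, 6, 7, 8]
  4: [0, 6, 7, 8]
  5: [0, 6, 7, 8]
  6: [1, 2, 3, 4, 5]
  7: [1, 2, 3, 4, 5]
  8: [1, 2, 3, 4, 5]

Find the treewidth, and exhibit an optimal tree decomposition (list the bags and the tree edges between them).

Each bag holds 5 vertices, so the decomposition has width 4, which upper-bounds the treewidth. For the lower bound: the 5 vertex sets {3,7}, {4,6}, {2,8}, {0}, {5} are disjoint, each induces a connected subgraph, and every pair is joined by at least one edge of G. Contracting each set to a single vertex therefore yields K_{5} as a minor, and since treewidth is minor-monotone, tw(G) ≥ tw(K_{5}) = 4. The upper and lower bounds meet at 4, so that is the treewidth.

Treewidth 4.
One such decomposition:
Bags: B1 = {0, 3, 6, 7, 8}  B2 = {0, 4, 6, 7, 8}  B3 = {0, 2, 6, 7, 8}  B4 = {0, 5, 6, 7, 8}  B5 = {0, 1, 6, 7, 8}
Tree: B1–B2, B2–B3, B3–B4, B4–B5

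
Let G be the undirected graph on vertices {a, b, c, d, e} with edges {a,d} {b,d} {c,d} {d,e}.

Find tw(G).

1

A width-1 tree decomposition is:
Bags: B1 = {a, d}  B2 = {b, d}  B3 = {c, d}  B4 = {d, e}
Tree: B1–B2, B2–B3, B2–B4
Each bag holds 2 vertices, so the decomposition has width 1, which upper-bounds the treewidth. Any graph with an edge has treewidth ≥ 1, and G has the edge a–d. Therefore the treewidth is 1.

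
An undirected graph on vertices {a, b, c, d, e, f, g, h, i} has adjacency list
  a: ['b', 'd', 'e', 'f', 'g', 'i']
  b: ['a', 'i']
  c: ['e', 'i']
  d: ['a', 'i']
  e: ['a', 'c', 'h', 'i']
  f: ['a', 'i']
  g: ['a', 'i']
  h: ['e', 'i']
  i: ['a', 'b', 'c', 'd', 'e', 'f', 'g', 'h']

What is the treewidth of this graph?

A width-2 tree decomposition is:
Bags: B1 = {a, e, i}  B2 = {c, e, i}  B3 = {a, b, i}  B4 = {a, f, i}  B5 = {a, g, i}  B6 = {a, d, i}  B7 = {e, h, i}
Tree: B1–B2, B1–B3, B1–B4, B1–B5, B5–B6, B1–B7
Every bag has size at most 3, so the width is 3 − 1 = 2 and tw(G) ≤ 2. Conversely, {e, h, i} is a clique of size 3, and the vertices of any clique must share a bag in every tree decomposition; so some bag has ≥ 3 vertices and tw(G) ≥ 2. The upper and lower bounds meet at 2, so that is the treewidth.

2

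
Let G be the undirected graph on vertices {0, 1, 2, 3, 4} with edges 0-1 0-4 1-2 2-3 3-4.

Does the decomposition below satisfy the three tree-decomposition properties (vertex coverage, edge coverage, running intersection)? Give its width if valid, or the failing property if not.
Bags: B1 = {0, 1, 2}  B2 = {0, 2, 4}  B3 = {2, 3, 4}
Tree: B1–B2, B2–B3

Yes; width 2.

Checking the three conditions: (i) the bags cover all of {0, 1, 2, 3, 4}; (ii) for each edge, some bag contains both endpoints; (iii) the bags containing any fixed vertex form a subtree. All hold, so the decomposition is valid with width 3 − 1 = 2.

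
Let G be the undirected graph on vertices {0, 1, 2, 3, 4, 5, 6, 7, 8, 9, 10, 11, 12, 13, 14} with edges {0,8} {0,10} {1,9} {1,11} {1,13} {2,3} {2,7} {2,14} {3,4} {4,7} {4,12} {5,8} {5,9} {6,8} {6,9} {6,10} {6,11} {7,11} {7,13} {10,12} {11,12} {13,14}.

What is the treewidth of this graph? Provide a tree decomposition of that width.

Each bag holds 4 vertices, so the decomposition has width 3, which upper-bounds the treewidth. For the lower bound: the 4 vertex sets {0,5,8}, {10}, {6}, {1,9,11,12} are disjoint, each induces a connected subgraph, and every pair is joined by at least one edge of G. Contracting each set to a single vertex therefore yields K_{4} as a minor, and since treewidth is minor-monotone, tw(G) ≥ tw(K_{4}) = 3. Combining the bounds, tw(G) = 3.

Treewidth 3.
One optimal decomposition is:
Bags: B1 = {0, 5, 8, 10}  B2 = {5, 6, 8, 10}  B3 = {5, 6, 9, 10}  B4 = {6, 9, 10, 12}  B5 = {6, 9, 11, 12}  B6 = {1, 9, 11, 12}  B7 = {1, 4, 11, 12}  B8 = {1, 4, 7, 11}  B9 = {1, 4, 7, 13}  B10 = {3, 4, 7, 13}  B11 = {2, 3, 7, 13}  B12 = {2, 3, 13, 14}
Tree: B1–B2, B2–B3, B3–B4, B4–B5, B5–B6, B6–B7, B7–B8, B8–B9, B9–B10, B10–B11, B11–B12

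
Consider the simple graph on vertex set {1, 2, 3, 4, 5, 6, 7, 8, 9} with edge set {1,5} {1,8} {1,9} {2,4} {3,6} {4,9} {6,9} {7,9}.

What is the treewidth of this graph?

A width-1 tree decomposition is:
Bags: B1 = {4, 9}  B2 = {2, 4}  B3 = {1, 9}  B4 = {6, 9}  B5 = {1, 8}  B6 = {3, 6}  B7 = {7, 9}  B8 = {1, 5}
Tree: B1–B2, B1–B3, B1–B4, B3–B5, B4–B6, B3–B7, B5–B8
The largest bag has 2 vertices, giving width 1; this decomposition certifies tw(G) ≤ 1. Any graph with an edge has treewidth ≥ 1, and G has the edge 4–9. Therefore the treewidth is 1.

1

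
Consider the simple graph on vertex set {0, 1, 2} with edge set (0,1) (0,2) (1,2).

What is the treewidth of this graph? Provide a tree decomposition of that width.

Treewidth 2.
One such decomposition:
Bags: B1 = {0, 1, 2}
Tree: (single bag)

With just one bag of size 3, the width is 3 − 1 = 2, so tw(G) ≤ 2. For the lower bound, the 3 vertices {0, 1, 2} are pairwise adjacent, and any tree decomposition puts a clique entirely inside one bag — forcing width ≥ 2. The upper and lower bounds meet at 2, so that is the treewidth.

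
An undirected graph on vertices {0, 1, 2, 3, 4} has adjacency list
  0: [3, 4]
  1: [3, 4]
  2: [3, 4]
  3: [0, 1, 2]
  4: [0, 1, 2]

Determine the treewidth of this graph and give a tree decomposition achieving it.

Each bag holds 3 vertices, so the decomposition has width 2, which upper-bounds the treewidth. Since 0–3–1–4–0 is a cycle in G, G is not acyclic. Forests are exactly the graphs of treewidth ≤ 1, so tw(G) ≥ 2. Hence tw(G) = 2 exactly.

Treewidth 2.
One such decomposition:
Bags: B1 = {0, 3, 4}  B2 = {1, 3, 4}  B3 = {2, 3, 4}
Tree: B1–B2, B2–B3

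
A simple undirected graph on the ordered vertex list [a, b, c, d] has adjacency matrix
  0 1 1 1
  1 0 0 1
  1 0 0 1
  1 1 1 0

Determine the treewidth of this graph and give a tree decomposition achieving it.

Each bag holds 3 vertices, so the decomposition has width 2, which upper-bounds the treewidth. For the lower bound, the 3 vertices {a, c, d} are pairwise adjacent, and any tree decomposition puts a clique entirely inside one bag — forcing width ≥ 2. Hence tw(G) = 2 exactly.

Treewidth 2.
One such decomposition:
Bags: B1 = {a, b, d}  B2 = {a, c, d}
Tree: B1–B2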